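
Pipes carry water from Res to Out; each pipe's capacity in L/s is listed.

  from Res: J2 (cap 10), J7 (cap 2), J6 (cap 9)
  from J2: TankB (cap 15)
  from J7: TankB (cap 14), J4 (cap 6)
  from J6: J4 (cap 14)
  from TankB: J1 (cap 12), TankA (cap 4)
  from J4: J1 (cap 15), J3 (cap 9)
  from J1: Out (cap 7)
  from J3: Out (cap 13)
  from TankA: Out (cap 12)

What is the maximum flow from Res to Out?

20

Augment Res→J2→TankB→J1→Out: bottleneck 7, flow now 7.
Augment Res→J2→TankB→TankA→Out: bottleneck 3, flow now 10.
Augment Res→J7→TankB→TankA→Out: bottleneck 1, flow now 11.
Augment Res→J7→J4→J3→Out: bottleneck 1, flow now 12.
Augment Res→J6→J4→J3→Out: bottleneck 8, flow now 20.
No augmenting path remains; maximum flow = 20.
In the residual graph, reachable from Res: {Res, J2, J7, J6, TankB, J4, J1}.
Min-cut edges: TankB→TankA (4), J4→J3 (9), J1→Out (7); capacity 4 + 9 + 7 = 20.
This cut is saturated, so no flow can exceed 20.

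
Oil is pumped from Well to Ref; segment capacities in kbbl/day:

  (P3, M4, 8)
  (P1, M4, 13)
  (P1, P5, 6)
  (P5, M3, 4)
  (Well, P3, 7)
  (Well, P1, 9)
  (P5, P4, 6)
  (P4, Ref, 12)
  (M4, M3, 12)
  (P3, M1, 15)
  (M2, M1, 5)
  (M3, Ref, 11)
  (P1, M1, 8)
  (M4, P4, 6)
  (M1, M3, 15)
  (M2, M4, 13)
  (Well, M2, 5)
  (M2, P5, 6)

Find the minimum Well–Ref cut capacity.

Augment Well→P3→M1→M3→Ref: bottleneck 7, flow now 7.
Augment Well→M2→P5→M3→Ref: bottleneck 4, flow now 11.
Augment Well→M2→P5→P4→Ref: bottleneck 1, flow now 12.
Augment Well→P1→P5→P4→Ref: bottleneck 5, flow now 17.
Augment Well→P1→M4→P4→Ref: bottleneck 4, flow now 21.
No augmenting path remains; maximum flow = 21.
By max-flow min-cut, the minimum cut capacity equals the max flow.
In the residual graph, reachable from Well: {Well}.
Min-cut edges: Well→P3 (7), Well→M2 (5), Well→P1 (9); capacity 7 + 5 + 9 = 21.

21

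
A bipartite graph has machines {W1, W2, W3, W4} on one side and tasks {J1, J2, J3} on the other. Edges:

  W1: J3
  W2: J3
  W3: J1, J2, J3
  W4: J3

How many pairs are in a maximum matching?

Unit-capacity flow: source→left, listed edges, right→sink; max matching = max flow.
Augmenting path W1→J3 (+1); matched 1.
Augmenting path W3→J1 (+1); matched 2.
No augmenting path remains; maximum matching = 2.
König certificate: {W3, J3} is a vertex cover of size 2 (every listed pair touches it), so no matching can be larger.

2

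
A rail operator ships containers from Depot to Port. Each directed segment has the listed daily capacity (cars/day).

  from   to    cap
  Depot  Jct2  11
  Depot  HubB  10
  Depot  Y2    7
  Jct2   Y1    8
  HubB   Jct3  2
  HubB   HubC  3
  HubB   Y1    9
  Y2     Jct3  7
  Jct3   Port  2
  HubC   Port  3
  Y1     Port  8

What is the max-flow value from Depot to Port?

Augment Depot→Jct2→Y1→Port: bottleneck 8, flow now 8.
Augment Depot→HubB→Jct3→Port: bottleneck 2, flow now 10.
Augment Depot→HubB→HubC→Port: bottleneck 3, flow now 13.
No augmenting path remains; maximum flow = 13.
In the residual graph, reachable from Depot: {Depot, Jct2, HubB, Y2, Jct3, Y1}.
Min-cut edges: HubB→HubC (3), Jct3→Port (2), Y1→Port (8); capacity 3 + 2 + 8 = 13.
This cut is saturated, so no flow can exceed 13.

13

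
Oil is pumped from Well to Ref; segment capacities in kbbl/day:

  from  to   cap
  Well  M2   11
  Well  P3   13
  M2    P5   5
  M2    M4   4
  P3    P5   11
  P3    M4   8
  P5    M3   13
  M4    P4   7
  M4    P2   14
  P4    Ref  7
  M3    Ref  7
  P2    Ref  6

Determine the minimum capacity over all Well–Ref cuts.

19

Augment Well→M2→P5→M3→Ref: bottleneck 5, flow now 5.
Augment Well→M2→M4→P4→Ref: bottleneck 4, flow now 9.
Augment Well→P3→P5→M3→Ref: bottleneck 2, flow now 11.
Augment Well→P3→M4→P4→Ref: bottleneck 3, flow now 14.
Augment Well→P3→M4→P2→Ref: bottleneck 5, flow now 19.
No augmenting path remains; maximum flow = 19.
By max-flow min-cut, the minimum cut capacity equals the max flow.
In the residual graph, reachable from Well: {Well, M2, P3, P5, M3}.
Min-cut edges: M2→M4 (4), P3→M4 (8), M3→Ref (7); capacity 4 + 8 + 7 = 19.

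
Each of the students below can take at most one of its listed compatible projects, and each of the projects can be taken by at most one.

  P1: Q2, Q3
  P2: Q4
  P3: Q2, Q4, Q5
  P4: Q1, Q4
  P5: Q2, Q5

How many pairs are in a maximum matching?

5

Unit-capacity flow: source→left, listed edges, right→sink; max matching = max flow.
Augmenting path P1→Q2 (+1); matched 1.
Augmenting path P2→Q4 (+1); matched 2.
Augmenting path P3→Q5 (+1); matched 3.
Augmenting path P4→Q1 (+1); matched 4.
Augmenting path P5→Q2→P1→Q3 (+1); matched 5.
No augmenting path remains; maximum matching = 5.
König certificate: {P1, P2, P3, P4, P5} is a vertex cover of size 5 (every listed pair touches it), so no matching can be larger.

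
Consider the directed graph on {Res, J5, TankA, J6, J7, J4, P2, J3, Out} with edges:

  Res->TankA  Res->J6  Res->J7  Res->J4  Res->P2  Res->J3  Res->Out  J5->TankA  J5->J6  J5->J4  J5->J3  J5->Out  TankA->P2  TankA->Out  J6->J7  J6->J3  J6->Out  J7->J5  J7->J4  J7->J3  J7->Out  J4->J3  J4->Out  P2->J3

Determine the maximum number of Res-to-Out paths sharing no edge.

Assign every edge capacity 1; by Menger, the answer equals the max flow.
Path Res→Out (+1); total 1.
Path Res→TankA→Out (+1); total 2.
Path Res→J6→Out (+1); total 3.
Path Res→J7→Out (+1); total 4.
Path Res→J4→Out (+1); total 5.
No residual Res→Out path; max flow = 5.
Certifying cut of size 5: {Res→J4, Res→J6, Res→J7, Res→Out, Res→TankA}.

5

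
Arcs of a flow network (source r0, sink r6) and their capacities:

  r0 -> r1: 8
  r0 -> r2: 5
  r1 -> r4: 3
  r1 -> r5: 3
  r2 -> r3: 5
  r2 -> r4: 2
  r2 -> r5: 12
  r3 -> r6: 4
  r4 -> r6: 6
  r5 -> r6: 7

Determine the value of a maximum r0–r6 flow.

Augment r0→r1→r4→r6: bottleneck 3, flow now 3.
Augment r0→r1→r5→r6: bottleneck 3, flow now 6.
Augment r0→r2→r3→r6: bottleneck 4, flow now 10.
Augment r0→r2→r4→r6: bottleneck 1, flow now 11.
No augmenting path remains; maximum flow = 11.
In the residual graph, reachable from r0: {r0, r1}.
Min-cut edges: r0→r2 (5), r1→r4 (3), r1→r5 (3); capacity 5 + 3 + 3 = 11.
This cut is saturated, so no flow can exceed 11.

11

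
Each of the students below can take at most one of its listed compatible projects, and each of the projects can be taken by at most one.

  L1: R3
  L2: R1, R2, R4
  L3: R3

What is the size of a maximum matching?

Unit-capacity flow: source→left, listed edges, right→sink; max matching = max flow.
Augmenting path L1→R3 (+1); matched 1.
Augmenting path L2→R1 (+1); matched 2.
No augmenting path remains; maximum matching = 2.
König certificate: {L2, R3} is a vertex cover of size 2 (every listed pair touches it), so no matching can be larger.

2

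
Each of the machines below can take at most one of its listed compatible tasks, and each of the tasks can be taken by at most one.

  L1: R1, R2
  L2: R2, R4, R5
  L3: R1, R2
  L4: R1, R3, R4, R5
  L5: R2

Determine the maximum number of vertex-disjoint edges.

Unit-capacity flow: source→left, listed edges, right→sink; max matching = max flow.
Augmenting path L1→R1 (+1); matched 1.
Augmenting path L2→R2 (+1); matched 2.
Augmenting path L4→R3 (+1); matched 3.
Augmenting path L3→R2→L2→R4 (+1); matched 4.
No augmenting path remains; maximum matching = 4.
König certificate: {L2, L4, R1, R2} is a vertex cover of size 4 (every listed pair touches it), so no matching can be larger.

4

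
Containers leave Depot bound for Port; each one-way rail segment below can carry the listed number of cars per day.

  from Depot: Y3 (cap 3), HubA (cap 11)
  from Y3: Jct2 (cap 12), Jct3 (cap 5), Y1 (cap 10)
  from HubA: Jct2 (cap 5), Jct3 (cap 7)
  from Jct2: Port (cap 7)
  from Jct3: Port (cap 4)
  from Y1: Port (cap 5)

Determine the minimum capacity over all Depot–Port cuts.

Augment Depot→Y3→Jct2→Port: bottleneck 3, flow now 3.
Augment Depot→HubA→Jct2→Port: bottleneck 4, flow now 7.
Augment Depot→HubA→Jct3→Port: bottleneck 4, flow now 11.
Augment Depot→HubA→Jct2→Y3→Y1→Port: bottleneck 1, flow now 12. (uses reverse residual edge)
No augmenting path remains; maximum flow = 12.
By max-flow min-cut, the minimum cut capacity equals the max flow.
In the residual graph, reachable from Depot: {Depot, HubA, Jct3}.
Min-cut edges: Depot→Y3 (3), HubA→Jct2 (5), Jct3→Port (4); capacity 3 + 5 + 4 = 12.

12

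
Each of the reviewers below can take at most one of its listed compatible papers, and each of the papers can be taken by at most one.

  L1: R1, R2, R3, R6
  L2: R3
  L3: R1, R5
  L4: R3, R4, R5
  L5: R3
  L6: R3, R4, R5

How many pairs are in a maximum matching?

5

Unit-capacity flow: source→left, listed edges, right→sink; max matching = max flow.
Augmenting path L1→R1 (+1); matched 1.
Augmenting path L2→R3 (+1); matched 2.
Augmenting path L3→R5 (+1); matched 3.
Augmenting path L4→R4 (+1); matched 4.
Augmenting path L6→R5→L3→R1→L1→R2 (+1); matched 5.
No augmenting path remains; maximum matching = 5.
König certificate: {L1, L3, L4, L6, R3} is a vertex cover of size 5 (every listed pair touches it), so no matching can be larger.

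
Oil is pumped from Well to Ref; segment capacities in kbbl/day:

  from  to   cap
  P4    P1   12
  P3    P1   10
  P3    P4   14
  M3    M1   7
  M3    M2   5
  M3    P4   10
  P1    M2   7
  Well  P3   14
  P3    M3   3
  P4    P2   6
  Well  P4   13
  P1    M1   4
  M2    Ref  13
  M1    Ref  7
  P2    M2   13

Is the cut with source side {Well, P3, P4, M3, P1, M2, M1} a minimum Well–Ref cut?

Given cut capacity: 6 + 13 + 7 = 26.
Augment Well→P3→M3→M2→Ref: bottleneck 3, flow now 3.
Augment Well→P3→P1→M2→Ref: bottleneck 7, flow now 10.
Augment Well→P3→P1→M1→Ref: bottleneck 3, flow now 13.
Augment Well→P4→P1→M1→Ref: bottleneck 1, flow now 14.
Augment Well→P4→P2→M2→Ref: bottleneck 3, flow now 17.
Augment Well→P4→P2→M2→M3→M1→Ref: bottleneck 3, flow now 20. (uses reverse residual edge)
No augmenting path remains; maximum flow = 20.
In the residual graph, reachable from Well: {Well, P3, P4, P1}.
Min-cut edges: P3→M3 (3), P4→P2 (6), P1→M2 (7), P1→M1 (4); capacity 3 + 6 + 7 + 4 = 20.
Cut capacity 26 exceeds the max flow 20, so it is not minimum.

No — its capacity is 26, but the minimum cut has capacity 20.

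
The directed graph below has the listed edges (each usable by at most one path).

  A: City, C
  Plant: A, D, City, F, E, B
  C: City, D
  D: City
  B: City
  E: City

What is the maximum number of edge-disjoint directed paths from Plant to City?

5

Assign every edge capacity 1; by Menger, the answer equals the max flow.
Path Plant→City (+1); total 1.
Path Plant→A→City (+1); total 2.
Path Plant→B→City (+1); total 3.
Path Plant→D→City (+1); total 4.
Path Plant→E→City (+1); total 5.
No residual Plant→City path; max flow = 5.
Certifying cut of size 5: {Plant→A, Plant→B, Plant→City, Plant→D, Plant→E}.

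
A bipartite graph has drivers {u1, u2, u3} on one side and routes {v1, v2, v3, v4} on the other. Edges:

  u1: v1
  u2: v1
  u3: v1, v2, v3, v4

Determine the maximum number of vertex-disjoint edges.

Unit-capacity flow: source→left, listed edges, right→sink; max matching = max flow.
Augmenting path u1→v1 (+1); matched 1.
Augmenting path u3→v2 (+1); matched 2.
No augmenting path remains; maximum matching = 2.
König certificate: {u3, v1} is a vertex cover of size 2 (every listed pair touches it), so no matching can be larger.

2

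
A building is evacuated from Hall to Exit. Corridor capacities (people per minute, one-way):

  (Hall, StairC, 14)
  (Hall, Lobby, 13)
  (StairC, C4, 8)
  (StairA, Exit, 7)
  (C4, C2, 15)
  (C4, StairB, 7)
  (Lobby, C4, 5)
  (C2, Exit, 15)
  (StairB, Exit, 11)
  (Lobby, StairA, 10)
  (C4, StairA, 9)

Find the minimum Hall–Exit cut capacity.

20

Augment Hall→Lobby→StairA→Exit: bottleneck 7, flow now 7.
Augment Hall→Lobby→C4→StairB→Exit: bottleneck 5, flow now 12.
Augment Hall→StairC→C4→StairB→Exit: bottleneck 2, flow now 14.
Augment Hall→StairC→C4→C2→Exit: bottleneck 6, flow now 20.
No augmenting path remains; maximum flow = 20.
By max-flow min-cut, the minimum cut capacity equals the max flow.
In the residual graph, reachable from Hall: {Hall, Lobby, StairC, StairA}.
Min-cut edges: Lobby→C4 (5), StairC→C4 (8), StairA→Exit (7); capacity 5 + 8 + 7 = 20.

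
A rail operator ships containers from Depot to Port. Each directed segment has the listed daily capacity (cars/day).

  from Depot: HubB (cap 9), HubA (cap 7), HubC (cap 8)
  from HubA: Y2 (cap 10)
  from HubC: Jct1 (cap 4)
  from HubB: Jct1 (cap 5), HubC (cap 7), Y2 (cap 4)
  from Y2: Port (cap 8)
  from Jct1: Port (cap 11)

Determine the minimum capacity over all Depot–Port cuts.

17

Augment Depot→HubA→Y2→Port: bottleneck 7, flow now 7.
Augment Depot→HubC→Jct1→Port: bottleneck 4, flow now 11.
Augment Depot→HubB→Y2→Port: bottleneck 1, flow now 12.
Augment Depot→HubB→Jct1→Port: bottleneck 5, flow now 17.
No augmenting path remains; maximum flow = 17.
By max-flow min-cut, the minimum cut capacity equals the max flow.
In the residual graph, reachable from Depot: {Depot, HubA, HubC, HubB, Y2}.
Min-cut edges: HubC→Jct1 (4), HubB→Jct1 (5), Y2→Port (8); capacity 4 + 5 + 8 = 17.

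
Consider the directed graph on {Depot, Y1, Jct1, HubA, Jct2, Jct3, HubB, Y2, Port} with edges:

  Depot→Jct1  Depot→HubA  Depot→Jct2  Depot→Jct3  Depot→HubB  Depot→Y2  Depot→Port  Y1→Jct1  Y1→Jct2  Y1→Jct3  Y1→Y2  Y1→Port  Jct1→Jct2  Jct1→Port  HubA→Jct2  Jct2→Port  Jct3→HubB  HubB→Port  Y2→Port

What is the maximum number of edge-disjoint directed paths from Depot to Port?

5

Assign every edge capacity 1; by Menger, the answer equals the max flow.
Path Depot→Port (+1); total 1.
Path Depot→Jct1→Port (+1); total 2.
Path Depot→Jct2→Port (+1); total 3.
Path Depot→HubB→Port (+1); total 4.
Path Depot→Y2→Port (+1); total 5.
No residual Depot→Port path; max flow = 5.
Certifying cut of size 5: {Depot→Jct1, Depot→Port, Depot→Y2, HubB→Port, Jct2→Port}.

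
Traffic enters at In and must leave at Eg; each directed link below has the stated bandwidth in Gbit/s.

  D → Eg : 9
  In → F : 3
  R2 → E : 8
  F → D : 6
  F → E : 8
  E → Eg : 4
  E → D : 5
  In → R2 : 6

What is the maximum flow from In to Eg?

9

Augment In→R2→E→Eg: bottleneck 4, flow now 4.
Augment In→F→D→Eg: bottleneck 3, flow now 7.
Augment In→R2→E→D→Eg: bottleneck 2, flow now 9.
No augmenting path remains; maximum flow = 9.
In the residual graph, reachable from In: {In}.
Min-cut edges: In→R2 (6), In→F (3); capacity 6 + 3 = 9.
This cut is saturated, so no flow can exceed 9.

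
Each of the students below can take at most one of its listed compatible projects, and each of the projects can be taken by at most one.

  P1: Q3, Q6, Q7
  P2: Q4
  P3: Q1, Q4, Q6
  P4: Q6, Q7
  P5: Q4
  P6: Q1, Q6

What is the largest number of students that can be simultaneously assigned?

Unit-capacity flow: source→left, listed edges, right→sink; max matching = max flow.
Augmenting path P1→Q3 (+1); matched 1.
Augmenting path P2→Q4 (+1); matched 2.
Augmenting path P3→Q1 (+1); matched 3.
Augmenting path P4→Q6 (+1); matched 4.
Augmenting path P6→Q6→P4→Q7 (+1); matched 5.
No augmenting path remains; maximum matching = 5.
König certificate: {P1, P3, P4, P6, Q4} is a vertex cover of size 5 (every listed pair touches it), so no matching can be larger.

5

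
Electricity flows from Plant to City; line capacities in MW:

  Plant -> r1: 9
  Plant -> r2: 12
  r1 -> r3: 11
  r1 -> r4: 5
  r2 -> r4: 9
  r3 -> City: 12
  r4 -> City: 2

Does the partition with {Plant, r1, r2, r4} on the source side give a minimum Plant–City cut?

Given cut capacity: 11 + 2 = 13.
Augment Plant→r1→r3→City: bottleneck 9, flow now 9.
Augment Plant→r2→r4→City: bottleneck 2, flow now 11.
No augmenting path remains; maximum flow = 11.
In the residual graph, reachable from Plant: {Plant, r2, r4}.
Min-cut edges: Plant→r1 (9), r4→City (2); capacity 9 + 2 = 11.
Cut capacity 13 exceeds the max flow 11, so it is not minimum.

No — its capacity is 13, but the minimum cut has capacity 11.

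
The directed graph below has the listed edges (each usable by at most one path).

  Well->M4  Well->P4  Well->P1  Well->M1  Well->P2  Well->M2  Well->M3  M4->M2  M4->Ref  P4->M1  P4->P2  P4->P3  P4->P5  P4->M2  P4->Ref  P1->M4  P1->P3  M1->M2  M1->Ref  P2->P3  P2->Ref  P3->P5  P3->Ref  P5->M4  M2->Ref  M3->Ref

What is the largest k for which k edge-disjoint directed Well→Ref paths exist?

Assign every edge capacity 1; by Menger, the answer equals the max flow.
Path Well→M4→Ref (+1); total 1.
Path Well→P4→Ref (+1); total 2.
Path Well→M1→Ref (+1); total 3.
Path Well→P2→Ref (+1); total 4.
Path Well→M2→Ref (+1); total 5.
Path Well→M3→Ref (+1); total 6.
Path Well→P1→P3→Ref (+1); total 7.
No residual Well→Ref path; max flow = 7.
Certifying cut of size 7: {Well→M1, Well→M2, Well→M3, Well→M4, Well→P1, Well→P2, Well→P4}.

7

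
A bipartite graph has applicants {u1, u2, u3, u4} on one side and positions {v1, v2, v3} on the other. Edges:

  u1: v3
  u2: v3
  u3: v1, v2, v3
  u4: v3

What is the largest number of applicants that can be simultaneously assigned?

Unit-capacity flow: source→left, listed edges, right→sink; max matching = max flow.
Augmenting path u1→v3 (+1); matched 1.
Augmenting path u3→v1 (+1); matched 2.
No augmenting path remains; maximum matching = 2.
König certificate: {u3, v3} is a vertex cover of size 2 (every listed pair touches it), so no matching can be larger.

2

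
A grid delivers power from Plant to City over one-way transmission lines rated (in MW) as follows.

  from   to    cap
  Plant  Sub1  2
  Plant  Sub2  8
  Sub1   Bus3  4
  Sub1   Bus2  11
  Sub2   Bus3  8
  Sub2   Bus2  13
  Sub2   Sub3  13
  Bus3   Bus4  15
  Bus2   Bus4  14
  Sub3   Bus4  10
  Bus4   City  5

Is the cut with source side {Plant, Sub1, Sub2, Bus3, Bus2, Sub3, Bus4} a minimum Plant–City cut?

Given cut capacity: 5 = 5.
Augment Plant→Sub1→Bus3→Bus4→City: bottleneck 2, flow now 2.
Augment Plant→Sub2→Bus3→Bus4→City: bottleneck 3, flow now 5.
No augmenting path remains; maximum flow = 5.
Cut capacity 5 equals the max flow, so it is a minimum cut.

Yes — it is a minimum cut (capacity 5).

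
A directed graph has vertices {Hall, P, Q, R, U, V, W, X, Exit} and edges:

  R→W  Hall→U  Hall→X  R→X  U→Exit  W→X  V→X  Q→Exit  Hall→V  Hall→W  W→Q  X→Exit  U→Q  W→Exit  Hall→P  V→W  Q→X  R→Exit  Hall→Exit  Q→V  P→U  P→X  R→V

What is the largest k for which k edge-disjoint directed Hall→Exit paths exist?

Assign every edge capacity 1; by Menger, the answer equals the max flow.
Path Hall→Exit (+1); total 1.
Path Hall→U→Exit (+1); total 2.
Path Hall→W→Exit (+1); total 3.
Path Hall→X→Exit (+1); total 4.
Path Hall→P→U→Q→Exit (+1); total 5.
No residual Hall→Exit path; max flow = 5.
Certifying cut of size 5: {Hall→Exit, Q→Exit, U→Exit, W→Exit, X→Exit}.

5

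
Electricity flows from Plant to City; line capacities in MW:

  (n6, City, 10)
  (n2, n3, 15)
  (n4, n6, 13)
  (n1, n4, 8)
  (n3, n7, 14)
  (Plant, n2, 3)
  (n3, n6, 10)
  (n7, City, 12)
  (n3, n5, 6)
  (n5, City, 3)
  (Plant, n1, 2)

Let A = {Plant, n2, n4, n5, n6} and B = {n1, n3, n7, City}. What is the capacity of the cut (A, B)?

Edges leaving {Plant, n2, n4, n5, n6}: Plant→n1 (2), n2→n3 (15), n5→City (3), n6→City (10).
Cut capacity = 2 + 15 + 3 + 10 = 30.

30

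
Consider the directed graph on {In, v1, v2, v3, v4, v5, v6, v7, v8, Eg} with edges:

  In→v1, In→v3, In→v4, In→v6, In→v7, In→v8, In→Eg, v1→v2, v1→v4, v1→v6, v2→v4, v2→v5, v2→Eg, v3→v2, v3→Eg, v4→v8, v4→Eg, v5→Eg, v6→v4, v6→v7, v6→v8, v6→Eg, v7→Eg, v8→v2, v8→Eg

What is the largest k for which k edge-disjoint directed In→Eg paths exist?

7

Assign every edge capacity 1; by Menger, the answer equals the max flow.
Path In→Eg (+1); total 1.
Path In→v3→Eg (+1); total 2.
Path In→v4→Eg (+1); total 3.
Path In→v6→Eg (+1); total 4.
Path In→v7→Eg (+1); total 5.
Path In→v8→Eg (+1); total 6.
Path In→v1→v2→Eg (+1); total 7.
No residual In→Eg path; max flow = 7.
Certifying cut of size 7: {In→Eg, In→v1, In→v3, In→v4, In→v6, In→v7, In→v8}.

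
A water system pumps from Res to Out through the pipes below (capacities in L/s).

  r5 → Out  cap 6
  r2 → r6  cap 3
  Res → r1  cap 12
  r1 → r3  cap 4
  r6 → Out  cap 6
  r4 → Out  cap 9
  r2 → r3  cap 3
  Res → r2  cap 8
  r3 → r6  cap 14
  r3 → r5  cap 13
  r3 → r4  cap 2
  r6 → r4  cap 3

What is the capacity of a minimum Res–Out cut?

Augment Res→r2→r6→Out: bottleneck 3, flow now 3.
Augment Res→r1→r3→r4→Out: bottleneck 2, flow now 5.
Augment Res→r1→r3→r5→Out: bottleneck 2, flow now 7.
Augment Res→r2→r3→r5→Out: bottleneck 3, flow now 10.
No augmenting path remains; maximum flow = 10.
By max-flow min-cut, the minimum cut capacity equals the max flow.
In the residual graph, reachable from Res: {Res, r1, r2}.
Min-cut edges: r1→r3 (4), r2→r3 (3), r2→r6 (3); capacity 4 + 3 + 3 = 10.

10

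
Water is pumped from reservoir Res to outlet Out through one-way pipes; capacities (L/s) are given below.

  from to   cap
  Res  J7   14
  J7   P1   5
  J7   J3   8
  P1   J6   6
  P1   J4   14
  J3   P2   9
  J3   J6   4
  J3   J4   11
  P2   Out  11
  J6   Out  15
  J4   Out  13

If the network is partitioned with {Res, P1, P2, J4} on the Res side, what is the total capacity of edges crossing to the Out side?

Edges leaving {Res, P1, P2, J4}: Res→J7 (14), P1→J6 (6), P2→Out (11), J4→Out (13).
Cut capacity = 14 + 6 + 11 + 13 = 44.

44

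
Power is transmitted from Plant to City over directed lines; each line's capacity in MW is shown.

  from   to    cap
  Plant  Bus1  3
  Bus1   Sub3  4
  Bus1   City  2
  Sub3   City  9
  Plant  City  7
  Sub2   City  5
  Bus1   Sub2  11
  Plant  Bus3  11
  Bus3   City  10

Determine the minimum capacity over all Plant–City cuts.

20

Augment Plant→City: bottleneck 7, flow now 7.
Augment Plant→Bus3→City: bottleneck 10, flow now 17.
Augment Plant→Bus1→City: bottleneck 2, flow now 19.
Augment Plant→Bus1→Sub2→City: bottleneck 1, flow now 20.
No augmenting path remains; maximum flow = 20.
By max-flow min-cut, the minimum cut capacity equals the max flow.
In the residual graph, reachable from Plant: {Plant, Bus3}.
Min-cut edges: Plant→Bus1 (3), Plant→City (7), Bus3→City (10); capacity 3 + 7 + 10 = 20.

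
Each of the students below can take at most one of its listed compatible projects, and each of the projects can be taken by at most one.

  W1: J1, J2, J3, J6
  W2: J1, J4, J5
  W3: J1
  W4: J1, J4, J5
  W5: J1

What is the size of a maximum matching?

Unit-capacity flow: source→left, listed edges, right→sink; max matching = max flow.
Augmenting path W1→J1 (+1); matched 1.
Augmenting path W2→J4 (+1); matched 2.
Augmenting path W4→J5 (+1); matched 3.
Augmenting path W3→J1→W1→J2 (+1); matched 4.
No augmenting path remains; maximum matching = 4.
König certificate: {W1, W2, W4, J1} is a vertex cover of size 4 (every listed pair touches it), so no matching can be larger.

4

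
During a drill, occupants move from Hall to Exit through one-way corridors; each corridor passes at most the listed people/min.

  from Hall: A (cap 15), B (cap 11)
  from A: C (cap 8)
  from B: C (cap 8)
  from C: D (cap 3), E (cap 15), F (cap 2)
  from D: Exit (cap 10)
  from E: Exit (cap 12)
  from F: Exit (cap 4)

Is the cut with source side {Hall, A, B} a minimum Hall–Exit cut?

Given cut capacity: 8 + 8 = 16.
Augment Hall→A→C→D→Exit: bottleneck 3, flow now 3.
Augment Hall→A→C→E→Exit: bottleneck 5, flow now 8.
Augment Hall→B→C→E→Exit: bottleneck 7, flow now 15.
Augment Hall→B→C→F→Exit: bottleneck 1, flow now 16.
No augmenting path remains; maximum flow = 16.
Cut capacity 16 equals the max flow, so it is a minimum cut.

Yes — it is a minimum cut (capacity 16).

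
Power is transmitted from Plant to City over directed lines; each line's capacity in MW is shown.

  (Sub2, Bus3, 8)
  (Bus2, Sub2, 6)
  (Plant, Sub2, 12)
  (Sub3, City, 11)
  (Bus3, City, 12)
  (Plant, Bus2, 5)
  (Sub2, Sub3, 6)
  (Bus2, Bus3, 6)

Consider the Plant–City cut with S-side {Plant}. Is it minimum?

Given cut capacity: 12 + 5 = 17.
Augment Plant→Sub2→Bus3→City: bottleneck 8, flow now 8.
Augment Plant→Sub2→Sub3→City: bottleneck 4, flow now 12.
Augment Plant→Bus2→Bus3→City: bottleneck 4, flow now 16.
Augment Plant→Bus2→Sub2→Sub3→City: bottleneck 1, flow now 17.
No augmenting path remains; maximum flow = 17.
Cut capacity 17 equals the max flow, so it is a minimum cut.

Yes — it is a minimum cut (capacity 17).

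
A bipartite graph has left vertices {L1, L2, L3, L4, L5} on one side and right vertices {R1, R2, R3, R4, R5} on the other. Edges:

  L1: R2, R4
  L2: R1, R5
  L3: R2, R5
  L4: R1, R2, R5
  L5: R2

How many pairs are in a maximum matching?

4

Unit-capacity flow: source→left, listed edges, right→sink; max matching = max flow.
Augmenting path L1→R2 (+1); matched 1.
Augmenting path L2→R1 (+1); matched 2.
Augmenting path L3→R5 (+1); matched 3.
Augmenting path L4→R2→L1→R4 (+1); matched 4.
No augmenting path remains; maximum matching = 4.
König certificate: {L1, R1, R2, R5} is a vertex cover of size 4 (every listed pair touches it), so no matching can be larger.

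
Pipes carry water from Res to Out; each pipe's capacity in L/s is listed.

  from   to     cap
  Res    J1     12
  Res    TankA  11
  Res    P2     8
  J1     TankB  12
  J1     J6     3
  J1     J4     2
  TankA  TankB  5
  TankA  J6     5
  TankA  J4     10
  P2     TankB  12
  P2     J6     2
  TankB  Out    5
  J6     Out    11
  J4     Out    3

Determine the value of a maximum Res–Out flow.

Augment Res→J1→TankB→Out: bottleneck 5, flow now 5.
Augment Res→J1→J6→Out: bottleneck 3, flow now 8.
Augment Res→J1→J4→Out: bottleneck 2, flow now 10.
Augment Res→TankA→J6→Out: bottleneck 5, flow now 15.
Augment Res→TankA→J4→Out: bottleneck 1, flow now 16.
Augment Res→P2→J6→Out: bottleneck 2, flow now 18.
No augmenting path remains; maximum flow = 18.
In the residual graph, reachable from Res: {Res, J1, TankA, P2, TankB, J4}.
Min-cut edges: J1→J6 (3), TankA→J6 (5), P2→J6 (2), TankB→Out (5), J4→Out (3); capacity 3 + 5 + 2 + 5 + 3 = 18.
This cut is saturated, so no flow can exceed 18.

18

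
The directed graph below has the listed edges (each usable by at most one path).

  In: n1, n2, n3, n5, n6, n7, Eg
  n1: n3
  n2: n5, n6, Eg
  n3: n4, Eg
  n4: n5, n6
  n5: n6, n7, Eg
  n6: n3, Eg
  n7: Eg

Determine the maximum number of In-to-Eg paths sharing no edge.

6

Assign every edge capacity 1; by Menger, the answer equals the max flow.
Path In→Eg (+1); total 1.
Path In→n2→Eg (+1); total 2.
Path In→n3→Eg (+1); total 3.
Path In→n5→Eg (+1); total 4.
Path In→n6→Eg (+1); total 5.
Path In→n7→Eg (+1); total 6.
No residual In→Eg path; max flow = 6.
Certifying cut of size 6: {In→Eg, In→n2, n3→Eg, n5→Eg, n6→Eg, n7→Eg}.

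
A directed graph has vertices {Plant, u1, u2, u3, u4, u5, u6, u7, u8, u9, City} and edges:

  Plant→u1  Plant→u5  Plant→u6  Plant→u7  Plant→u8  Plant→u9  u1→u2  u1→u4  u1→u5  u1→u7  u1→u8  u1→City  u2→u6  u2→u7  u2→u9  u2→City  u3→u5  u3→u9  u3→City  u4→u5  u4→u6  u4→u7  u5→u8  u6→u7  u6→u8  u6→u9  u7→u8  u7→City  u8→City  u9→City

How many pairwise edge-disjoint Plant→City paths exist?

4

Assign every edge capacity 1; by Menger, the answer equals the max flow.
Path Plant→u1→City (+1); total 1.
Path Plant→u7→City (+1); total 2.
Path Plant→u8→City (+1); total 3.
Path Plant→u9→City (+1); total 4.
No residual Plant→City path; max flow = 4.
Certifying cut of size 4: {Plant→u1, u7→City, u8→City, u9→City}.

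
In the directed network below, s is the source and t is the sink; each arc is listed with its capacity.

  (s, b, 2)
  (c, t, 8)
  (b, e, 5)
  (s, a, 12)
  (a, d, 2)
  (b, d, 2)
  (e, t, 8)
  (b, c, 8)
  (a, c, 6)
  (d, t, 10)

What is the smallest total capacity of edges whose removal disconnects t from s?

Augment s→a→c→t: bottleneck 6, flow now 6.
Augment s→a→d→t: bottleneck 2, flow now 8.
Augment s→b→c→t: bottleneck 2, flow now 10.
No augmenting path remains; maximum flow = 10.
By max-flow min-cut, the minimum cut capacity equals the max flow.
In the residual graph, reachable from s: {s, a}.
Min-cut edges: s→b (2), a→c (6), a→d (2); capacity 2 + 6 + 2 = 10.

10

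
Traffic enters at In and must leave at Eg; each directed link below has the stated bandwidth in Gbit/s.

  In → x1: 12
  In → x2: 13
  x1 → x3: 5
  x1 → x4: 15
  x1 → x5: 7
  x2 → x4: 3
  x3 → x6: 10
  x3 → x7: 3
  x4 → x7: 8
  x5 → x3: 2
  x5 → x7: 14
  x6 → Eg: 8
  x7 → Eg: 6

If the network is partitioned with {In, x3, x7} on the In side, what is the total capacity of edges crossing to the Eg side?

41

Edges leaving {In, x3, x7}: In→x1 (12), In→x2 (13), x3→x6 (10), x7→Eg (6).
Cut capacity = 12 + 13 + 10 + 6 = 41.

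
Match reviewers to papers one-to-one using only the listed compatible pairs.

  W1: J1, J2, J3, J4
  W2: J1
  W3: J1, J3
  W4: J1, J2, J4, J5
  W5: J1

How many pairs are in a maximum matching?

4

Unit-capacity flow: source→left, listed edges, right→sink; max matching = max flow.
Augmenting path W1→J1 (+1); matched 1.
Augmenting path W3→J3 (+1); matched 2.
Augmenting path W4→J2 (+1); matched 3.
Augmenting path W2→J1→W1→J4 (+1); matched 4.
No augmenting path remains; maximum matching = 4.
König certificate: {W1, W3, W4, J1} is a vertex cover of size 4 (every listed pair touches it), so no matching can be larger.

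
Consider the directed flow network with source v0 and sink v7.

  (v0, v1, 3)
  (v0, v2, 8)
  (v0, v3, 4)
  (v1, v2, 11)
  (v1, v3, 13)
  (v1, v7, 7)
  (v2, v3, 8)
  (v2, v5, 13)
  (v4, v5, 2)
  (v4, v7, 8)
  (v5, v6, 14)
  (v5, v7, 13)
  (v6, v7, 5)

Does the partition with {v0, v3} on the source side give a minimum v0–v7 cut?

Given cut capacity: 3 + 8 = 11.
Augment v0→v1→v7: bottleneck 3, flow now 3.
Augment v0→v2→v5→v7: bottleneck 8, flow now 11.
No augmenting path remains; maximum flow = 11.
Cut capacity 11 equals the max flow, so it is a minimum cut.

Yes — it is a minimum cut (capacity 11).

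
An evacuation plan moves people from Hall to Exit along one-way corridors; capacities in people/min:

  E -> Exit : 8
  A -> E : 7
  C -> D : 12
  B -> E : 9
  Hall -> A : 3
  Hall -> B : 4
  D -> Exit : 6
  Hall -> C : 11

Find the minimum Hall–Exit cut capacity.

Augment Hall→A→E→Exit: bottleneck 3, flow now 3.
Augment Hall→B→E→Exit: bottleneck 4, flow now 7.
Augment Hall→C→D→Exit: bottleneck 6, flow now 13.
No augmenting path remains; maximum flow = 13.
By max-flow min-cut, the minimum cut capacity equals the max flow.
In the residual graph, reachable from Hall: {Hall, C, D}.
Min-cut edges: Hall→A (3), Hall→B (4), D→Exit (6); capacity 3 + 4 + 6 = 13.

13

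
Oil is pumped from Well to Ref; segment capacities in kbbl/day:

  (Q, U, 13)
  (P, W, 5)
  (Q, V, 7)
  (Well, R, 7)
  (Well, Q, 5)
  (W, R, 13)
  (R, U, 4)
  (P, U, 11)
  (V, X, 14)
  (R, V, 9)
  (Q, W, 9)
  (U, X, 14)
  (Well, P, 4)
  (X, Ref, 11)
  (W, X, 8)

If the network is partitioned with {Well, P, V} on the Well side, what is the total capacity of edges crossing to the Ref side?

42

Edges leaving {Well, P, V}: Well→Q (5), Well→R (7), P→U (11), P→W (5), V→X (14).
Cut capacity = 5 + 7 + 11 + 5 + 14 = 42.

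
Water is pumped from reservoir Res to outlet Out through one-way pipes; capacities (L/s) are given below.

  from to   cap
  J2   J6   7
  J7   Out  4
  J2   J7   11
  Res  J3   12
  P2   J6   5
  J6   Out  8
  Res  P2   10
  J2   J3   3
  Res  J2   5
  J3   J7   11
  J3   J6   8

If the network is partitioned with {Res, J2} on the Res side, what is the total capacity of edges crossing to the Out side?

Edges leaving {Res, J2}: Res→P2 (10), Res→J3 (12), J2→J3 (3), J2→J7 (11), J2→J6 (7).
Cut capacity = 10 + 12 + 3 + 11 + 7 = 43.

43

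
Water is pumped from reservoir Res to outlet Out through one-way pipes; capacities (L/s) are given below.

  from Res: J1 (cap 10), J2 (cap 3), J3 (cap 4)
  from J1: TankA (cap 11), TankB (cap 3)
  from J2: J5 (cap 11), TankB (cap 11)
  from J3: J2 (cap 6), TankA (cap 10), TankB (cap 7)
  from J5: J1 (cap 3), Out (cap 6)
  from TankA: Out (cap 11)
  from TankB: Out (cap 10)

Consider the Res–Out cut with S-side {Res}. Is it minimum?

Yes — it is a minimum cut (capacity 17).

Given cut capacity: 10 + 3 + 4 = 17.
Augment Res→J1→TankA→Out: bottleneck 10, flow now 10.
Augment Res→J2→J5→Out: bottleneck 3, flow now 13.
Augment Res→J3→TankA→Out: bottleneck 1, flow now 14.
Augment Res→J3→TankB→Out: bottleneck 3, flow now 17.
No augmenting path remains; maximum flow = 17.
Cut capacity 17 equals the max flow, so it is a minimum cut.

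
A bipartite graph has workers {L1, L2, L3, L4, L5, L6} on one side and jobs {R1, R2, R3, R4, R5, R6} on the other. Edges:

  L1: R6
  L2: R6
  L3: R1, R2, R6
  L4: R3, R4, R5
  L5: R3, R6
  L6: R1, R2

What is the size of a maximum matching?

5

Unit-capacity flow: source→left, listed edges, right→sink; max matching = max flow.
Augmenting path L1→R6 (+1); matched 1.
Augmenting path L3→R1 (+1); matched 2.
Augmenting path L4→R3 (+1); matched 3.
Augmenting path L6→R2 (+1); matched 4.
Augmenting path L5→R3→L4→R4 (+1); matched 5.
No augmenting path remains; maximum matching = 5.
König certificate: {L3, L4, L5, L6, R6} is a vertex cover of size 5 (every listed pair touches it), so no matching can be larger.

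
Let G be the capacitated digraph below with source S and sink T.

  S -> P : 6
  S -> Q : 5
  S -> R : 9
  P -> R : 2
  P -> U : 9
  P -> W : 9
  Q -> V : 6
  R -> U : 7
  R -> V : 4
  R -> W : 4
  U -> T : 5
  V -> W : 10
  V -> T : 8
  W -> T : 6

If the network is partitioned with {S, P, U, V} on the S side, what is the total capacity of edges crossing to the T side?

Edges leaving {S, P, U, V}: S→Q (5), S→R (9), P→R (2), P→W (9), U→T (5), V→W (10), V→T (8).
Cut capacity = 5 + 9 + 2 + 9 + 5 + 10 + 8 = 48.

48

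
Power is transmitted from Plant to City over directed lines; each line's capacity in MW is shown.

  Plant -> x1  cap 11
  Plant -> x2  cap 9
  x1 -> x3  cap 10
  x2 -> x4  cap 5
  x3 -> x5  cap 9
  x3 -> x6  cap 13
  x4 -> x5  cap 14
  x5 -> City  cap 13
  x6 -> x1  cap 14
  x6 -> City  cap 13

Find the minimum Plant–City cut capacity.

15

Augment Plant→x1→x3→x5→City: bottleneck 9, flow now 9.
Augment Plant→x1→x3→x6→City: bottleneck 1, flow now 10.
Augment Plant→x2→x4→x5→City: bottleneck 4, flow now 14.
Augment Plant→x2→x4→x5→x3→x6→City: bottleneck 1, flow now 15. (uses reverse residual edge)
No augmenting path remains; maximum flow = 15.
By max-flow min-cut, the minimum cut capacity equals the max flow.
In the residual graph, reachable from Plant: {Plant, x1, x2}.
Min-cut edges: x1→x3 (10), x2→x4 (5); capacity 10 + 5 = 15.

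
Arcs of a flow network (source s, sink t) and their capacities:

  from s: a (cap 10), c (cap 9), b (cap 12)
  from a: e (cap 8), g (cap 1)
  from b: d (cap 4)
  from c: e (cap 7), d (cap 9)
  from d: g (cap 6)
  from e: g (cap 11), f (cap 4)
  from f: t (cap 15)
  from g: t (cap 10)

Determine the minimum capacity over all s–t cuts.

Augment s→a→g→t: bottleneck 1, flow now 1.
Augment s→a→e→f→t: bottleneck 4, flow now 5.
Augment s→a→e→g→t: bottleneck 4, flow now 9.
Augment s→b→d→g→t: bottleneck 4, flow now 13.
Augment s→c→d→g→t: bottleneck 1, flow now 14.
No augmenting path remains; maximum flow = 14.
By max-flow min-cut, the minimum cut capacity equals the max flow.
In the residual graph, reachable from s: {s, a, b, c, d, e, g}.
Min-cut edges: e→f (4), g→t (10); capacity 4 + 10 = 14.

14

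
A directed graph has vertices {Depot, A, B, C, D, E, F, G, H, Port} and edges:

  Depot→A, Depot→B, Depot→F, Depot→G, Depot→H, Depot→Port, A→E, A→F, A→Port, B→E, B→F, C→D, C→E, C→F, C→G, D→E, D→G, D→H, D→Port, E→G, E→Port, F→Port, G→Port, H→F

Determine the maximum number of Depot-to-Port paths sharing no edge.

Assign every edge capacity 1; by Menger, the answer equals the max flow.
Path Depot→Port (+1); total 1.
Path Depot→A→Port (+1); total 2.
Path Depot→F→Port (+1); total 3.
Path Depot→G→Port (+1); total 4.
Path Depot→B→E→Port (+1); total 5.
No residual Depot→Port path; max flow = 5.
Certifying cut of size 5: {Depot→A, Depot→B, Depot→G, Depot→Port, F→Port}.

5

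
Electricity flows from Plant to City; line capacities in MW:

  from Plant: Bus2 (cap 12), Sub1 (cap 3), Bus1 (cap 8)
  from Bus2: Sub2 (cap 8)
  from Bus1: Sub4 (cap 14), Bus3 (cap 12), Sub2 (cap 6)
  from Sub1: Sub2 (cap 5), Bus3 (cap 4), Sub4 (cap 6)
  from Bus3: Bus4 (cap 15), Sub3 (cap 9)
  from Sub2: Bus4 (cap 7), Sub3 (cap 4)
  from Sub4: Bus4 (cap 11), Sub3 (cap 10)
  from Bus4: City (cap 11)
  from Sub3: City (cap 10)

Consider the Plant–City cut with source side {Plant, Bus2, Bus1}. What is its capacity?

43

Edges leaving {Plant, Bus2, Bus1}: Plant→Sub1 (3), Bus2→Sub2 (8), Bus1→Bus3 (12), Bus1→Sub2 (6), Bus1→Sub4 (14).
Cut capacity = 3 + 8 + 12 + 6 + 14 = 43.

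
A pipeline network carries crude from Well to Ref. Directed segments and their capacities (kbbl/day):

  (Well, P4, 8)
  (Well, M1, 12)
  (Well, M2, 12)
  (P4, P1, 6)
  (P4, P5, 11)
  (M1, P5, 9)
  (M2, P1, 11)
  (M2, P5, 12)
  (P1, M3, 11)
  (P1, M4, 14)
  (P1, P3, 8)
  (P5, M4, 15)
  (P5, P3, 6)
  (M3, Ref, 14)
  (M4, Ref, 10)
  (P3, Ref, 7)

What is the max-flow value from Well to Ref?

28

Augment Well→P4→P1→M3→Ref: bottleneck 6, flow now 6.
Augment Well→P4→P5→M4→Ref: bottleneck 2, flow now 8.
Augment Well→M1→P5→M4→Ref: bottleneck 8, flow now 16.
Augment Well→M1→P5→P3→Ref: bottleneck 1, flow now 17.
Augment Well→M2→P1→M3→Ref: bottleneck 5, flow now 22.
Augment Well→M2→P1→P3→Ref: bottleneck 6, flow now 28.
No augmenting path remains; maximum flow = 28.
In the residual graph, reachable from Well: {Well, P4, M1, M2, P1, P5, M4, P3}.
Min-cut edges: P1→M3 (11), M4→Ref (10), P3→Ref (7); capacity 11 + 10 + 7 = 28.
This cut is saturated, so no flow can exceed 28.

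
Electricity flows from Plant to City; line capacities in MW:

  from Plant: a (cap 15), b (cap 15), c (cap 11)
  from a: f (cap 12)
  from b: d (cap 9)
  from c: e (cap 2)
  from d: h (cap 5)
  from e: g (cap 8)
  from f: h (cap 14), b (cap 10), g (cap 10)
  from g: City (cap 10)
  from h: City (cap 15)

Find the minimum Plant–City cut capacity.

Augment Plant→a→f→g→City: bottleneck 10, flow now 10.
Augment Plant→a→f→h→City: bottleneck 2, flow now 12.
Augment Plant→b→d→h→City: bottleneck 5, flow now 17.
Augment Plant→c→e→g→f→h→City: bottleneck 2, flow now 19. (uses reverse residual edge)
No augmenting path remains; maximum flow = 19.
By max-flow min-cut, the minimum cut capacity equals the max flow.
In the residual graph, reachable from Plant: {Plant, a, b, c, d}.
Min-cut edges: a→f (12), c→e (2), d→h (5); capacity 12 + 2 + 5 = 19.

19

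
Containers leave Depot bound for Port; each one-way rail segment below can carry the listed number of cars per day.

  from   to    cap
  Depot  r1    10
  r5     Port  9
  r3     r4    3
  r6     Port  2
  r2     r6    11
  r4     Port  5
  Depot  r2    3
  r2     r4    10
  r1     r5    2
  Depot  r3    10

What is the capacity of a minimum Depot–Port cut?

Augment Depot→r1→r5→Port: bottleneck 2, flow now 2.
Augment Depot→r2→r4→Port: bottleneck 3, flow now 5.
Augment Depot→r3→r4→Port: bottleneck 2, flow now 7.
Augment Depot→r3→r4→r2→r6→Port: bottleneck 1, flow now 8. (uses reverse residual edge)
No augmenting path remains; maximum flow = 8.
By max-flow min-cut, the minimum cut capacity equals the max flow.
In the residual graph, reachable from Depot: {Depot, r1, r3}.
Min-cut edges: Depot→r2 (3), r1→r5 (2), r3→r4 (3); capacity 3 + 2 + 3 = 8.

8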